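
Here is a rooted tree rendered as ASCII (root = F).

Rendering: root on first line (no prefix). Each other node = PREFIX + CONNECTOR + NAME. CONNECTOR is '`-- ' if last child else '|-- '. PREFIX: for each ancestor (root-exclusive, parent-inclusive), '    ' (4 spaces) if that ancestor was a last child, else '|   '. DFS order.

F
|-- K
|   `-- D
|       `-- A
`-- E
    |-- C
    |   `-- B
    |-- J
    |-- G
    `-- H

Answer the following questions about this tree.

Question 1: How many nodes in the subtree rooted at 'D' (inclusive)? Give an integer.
Subtree rooted at D contains: A, D
Count = 2

Answer: 2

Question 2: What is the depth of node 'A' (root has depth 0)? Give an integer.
Path from root to A: F -> K -> D -> A
Depth = number of edges = 3

Answer: 3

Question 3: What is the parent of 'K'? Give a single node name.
Scan adjacency: K appears as child of F

Answer: F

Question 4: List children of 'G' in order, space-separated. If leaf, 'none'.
Node G's children (from adjacency): (leaf)

Answer: none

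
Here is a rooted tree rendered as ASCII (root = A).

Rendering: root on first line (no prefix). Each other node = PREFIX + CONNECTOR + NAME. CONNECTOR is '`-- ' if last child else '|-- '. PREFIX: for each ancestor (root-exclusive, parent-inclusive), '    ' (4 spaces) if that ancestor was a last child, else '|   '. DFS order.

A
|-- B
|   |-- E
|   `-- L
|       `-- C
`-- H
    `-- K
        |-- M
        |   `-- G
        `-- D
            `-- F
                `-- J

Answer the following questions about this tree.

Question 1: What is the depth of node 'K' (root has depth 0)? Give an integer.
Answer: 2

Derivation:
Path from root to K: A -> H -> K
Depth = number of edges = 2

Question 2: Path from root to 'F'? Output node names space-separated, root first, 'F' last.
Walk down from root: A -> H -> K -> D -> F

Answer: A H K D F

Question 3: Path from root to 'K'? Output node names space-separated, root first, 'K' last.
Walk down from root: A -> H -> K

Answer: A H K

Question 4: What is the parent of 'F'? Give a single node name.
Answer: D

Derivation:
Scan adjacency: F appears as child of D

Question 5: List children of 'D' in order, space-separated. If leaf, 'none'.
Answer: F

Derivation:
Node D's children (from adjacency): F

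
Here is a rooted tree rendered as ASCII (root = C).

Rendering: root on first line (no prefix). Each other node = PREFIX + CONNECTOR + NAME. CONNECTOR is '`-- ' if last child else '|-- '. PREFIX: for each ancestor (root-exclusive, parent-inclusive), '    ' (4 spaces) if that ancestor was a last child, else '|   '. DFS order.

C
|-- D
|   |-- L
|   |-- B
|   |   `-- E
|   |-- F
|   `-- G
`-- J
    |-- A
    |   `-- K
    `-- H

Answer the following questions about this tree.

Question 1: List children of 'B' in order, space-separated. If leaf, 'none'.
Node B's children (from adjacency): E

Answer: E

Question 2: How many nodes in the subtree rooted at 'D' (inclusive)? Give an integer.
Subtree rooted at D contains: B, D, E, F, G, L
Count = 6

Answer: 6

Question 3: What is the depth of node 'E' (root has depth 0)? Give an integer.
Path from root to E: C -> D -> B -> E
Depth = number of edges = 3

Answer: 3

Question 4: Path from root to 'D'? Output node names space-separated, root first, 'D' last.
Walk down from root: C -> D

Answer: C D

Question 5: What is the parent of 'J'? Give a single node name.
Scan adjacency: J appears as child of C

Answer: C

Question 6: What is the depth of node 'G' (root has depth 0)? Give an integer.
Answer: 2

Derivation:
Path from root to G: C -> D -> G
Depth = number of edges = 2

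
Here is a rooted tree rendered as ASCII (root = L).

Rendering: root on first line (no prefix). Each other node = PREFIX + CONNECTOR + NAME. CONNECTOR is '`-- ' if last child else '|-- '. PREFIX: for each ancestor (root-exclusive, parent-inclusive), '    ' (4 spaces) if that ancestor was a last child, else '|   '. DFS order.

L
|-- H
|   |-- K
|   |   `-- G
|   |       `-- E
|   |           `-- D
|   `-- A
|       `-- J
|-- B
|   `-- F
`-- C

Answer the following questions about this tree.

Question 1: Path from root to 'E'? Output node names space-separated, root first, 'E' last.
Walk down from root: L -> H -> K -> G -> E

Answer: L H K G E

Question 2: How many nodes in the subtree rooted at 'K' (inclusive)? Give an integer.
Answer: 4

Derivation:
Subtree rooted at K contains: D, E, G, K
Count = 4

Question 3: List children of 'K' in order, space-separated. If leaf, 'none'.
Answer: G

Derivation:
Node K's children (from adjacency): G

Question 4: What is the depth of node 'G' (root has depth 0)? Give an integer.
Path from root to G: L -> H -> K -> G
Depth = number of edges = 3

Answer: 3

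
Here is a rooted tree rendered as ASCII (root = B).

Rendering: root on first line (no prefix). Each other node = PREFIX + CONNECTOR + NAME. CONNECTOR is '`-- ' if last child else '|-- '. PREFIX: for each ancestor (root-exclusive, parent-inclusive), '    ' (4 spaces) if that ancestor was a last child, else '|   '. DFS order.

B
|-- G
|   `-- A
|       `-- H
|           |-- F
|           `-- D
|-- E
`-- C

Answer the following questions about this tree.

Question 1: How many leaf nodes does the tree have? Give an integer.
Answer: 4

Derivation:
Leaves (nodes with no children): C, D, E, F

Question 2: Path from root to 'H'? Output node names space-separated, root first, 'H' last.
Answer: B G A H

Derivation:
Walk down from root: B -> G -> A -> H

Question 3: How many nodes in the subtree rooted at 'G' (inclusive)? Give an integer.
Subtree rooted at G contains: A, D, F, G, H
Count = 5

Answer: 5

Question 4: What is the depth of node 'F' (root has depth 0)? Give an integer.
Path from root to F: B -> G -> A -> H -> F
Depth = number of edges = 4

Answer: 4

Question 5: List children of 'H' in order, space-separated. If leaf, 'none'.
Node H's children (from adjacency): F, D

Answer: F D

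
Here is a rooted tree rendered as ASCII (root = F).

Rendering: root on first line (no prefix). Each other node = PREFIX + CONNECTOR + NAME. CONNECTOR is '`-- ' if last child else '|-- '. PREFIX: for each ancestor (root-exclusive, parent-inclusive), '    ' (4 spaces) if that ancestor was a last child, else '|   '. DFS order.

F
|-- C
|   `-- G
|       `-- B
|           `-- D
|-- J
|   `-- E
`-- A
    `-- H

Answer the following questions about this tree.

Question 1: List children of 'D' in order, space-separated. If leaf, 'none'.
Answer: none

Derivation:
Node D's children (from adjacency): (leaf)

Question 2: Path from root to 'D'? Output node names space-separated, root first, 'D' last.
Answer: F C G B D

Derivation:
Walk down from root: F -> C -> G -> B -> D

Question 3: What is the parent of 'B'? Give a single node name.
Answer: G

Derivation:
Scan adjacency: B appears as child of G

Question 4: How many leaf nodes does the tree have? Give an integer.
Answer: 3

Derivation:
Leaves (nodes with no children): D, E, H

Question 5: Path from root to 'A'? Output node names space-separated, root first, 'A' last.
Walk down from root: F -> A

Answer: F A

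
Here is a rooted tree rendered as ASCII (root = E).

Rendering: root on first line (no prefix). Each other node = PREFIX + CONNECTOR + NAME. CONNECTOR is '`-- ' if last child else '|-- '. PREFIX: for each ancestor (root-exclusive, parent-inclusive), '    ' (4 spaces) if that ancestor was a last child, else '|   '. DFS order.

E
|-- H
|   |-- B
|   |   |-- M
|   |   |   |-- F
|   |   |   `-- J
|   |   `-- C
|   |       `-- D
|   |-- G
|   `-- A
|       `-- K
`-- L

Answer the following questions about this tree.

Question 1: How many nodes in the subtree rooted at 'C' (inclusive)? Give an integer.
Subtree rooted at C contains: C, D
Count = 2

Answer: 2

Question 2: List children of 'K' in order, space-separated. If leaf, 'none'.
Answer: none

Derivation:
Node K's children (from adjacency): (leaf)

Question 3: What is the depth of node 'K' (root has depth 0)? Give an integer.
Answer: 3

Derivation:
Path from root to K: E -> H -> A -> K
Depth = number of edges = 3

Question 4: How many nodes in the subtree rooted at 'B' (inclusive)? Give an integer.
Answer: 6

Derivation:
Subtree rooted at B contains: B, C, D, F, J, M
Count = 6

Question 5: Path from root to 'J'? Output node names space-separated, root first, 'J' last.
Walk down from root: E -> H -> B -> M -> J

Answer: E H B M J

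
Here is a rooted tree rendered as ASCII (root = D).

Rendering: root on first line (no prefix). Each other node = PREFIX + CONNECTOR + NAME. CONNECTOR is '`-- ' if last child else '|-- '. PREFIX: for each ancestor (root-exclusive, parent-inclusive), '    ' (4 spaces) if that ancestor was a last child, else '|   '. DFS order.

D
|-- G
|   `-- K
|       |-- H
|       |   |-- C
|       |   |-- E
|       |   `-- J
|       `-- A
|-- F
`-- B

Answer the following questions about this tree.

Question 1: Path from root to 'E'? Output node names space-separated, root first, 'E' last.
Answer: D G K H E

Derivation:
Walk down from root: D -> G -> K -> H -> E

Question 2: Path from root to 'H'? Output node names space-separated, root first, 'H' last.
Answer: D G K H

Derivation:
Walk down from root: D -> G -> K -> H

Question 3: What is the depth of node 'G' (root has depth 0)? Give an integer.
Answer: 1

Derivation:
Path from root to G: D -> G
Depth = number of edges = 1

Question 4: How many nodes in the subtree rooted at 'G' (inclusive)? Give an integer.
Answer: 7

Derivation:
Subtree rooted at G contains: A, C, E, G, H, J, K
Count = 7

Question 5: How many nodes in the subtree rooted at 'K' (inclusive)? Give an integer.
Answer: 6

Derivation:
Subtree rooted at K contains: A, C, E, H, J, K
Count = 6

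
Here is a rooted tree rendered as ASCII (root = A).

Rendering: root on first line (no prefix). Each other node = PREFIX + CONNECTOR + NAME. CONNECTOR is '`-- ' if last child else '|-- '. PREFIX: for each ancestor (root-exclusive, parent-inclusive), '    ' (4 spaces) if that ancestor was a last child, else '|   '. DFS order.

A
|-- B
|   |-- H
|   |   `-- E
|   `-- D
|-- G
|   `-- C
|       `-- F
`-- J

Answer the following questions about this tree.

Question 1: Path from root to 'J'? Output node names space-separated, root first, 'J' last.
Answer: A J

Derivation:
Walk down from root: A -> J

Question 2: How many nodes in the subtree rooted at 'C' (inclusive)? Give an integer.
Subtree rooted at C contains: C, F
Count = 2

Answer: 2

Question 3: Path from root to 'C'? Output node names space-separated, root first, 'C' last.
Answer: A G C

Derivation:
Walk down from root: A -> G -> C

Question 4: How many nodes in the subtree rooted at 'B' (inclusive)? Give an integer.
Answer: 4

Derivation:
Subtree rooted at B contains: B, D, E, H
Count = 4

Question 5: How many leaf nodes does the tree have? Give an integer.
Answer: 4

Derivation:
Leaves (nodes with no children): D, E, F, J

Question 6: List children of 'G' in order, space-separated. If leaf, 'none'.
Node G's children (from adjacency): C

Answer: C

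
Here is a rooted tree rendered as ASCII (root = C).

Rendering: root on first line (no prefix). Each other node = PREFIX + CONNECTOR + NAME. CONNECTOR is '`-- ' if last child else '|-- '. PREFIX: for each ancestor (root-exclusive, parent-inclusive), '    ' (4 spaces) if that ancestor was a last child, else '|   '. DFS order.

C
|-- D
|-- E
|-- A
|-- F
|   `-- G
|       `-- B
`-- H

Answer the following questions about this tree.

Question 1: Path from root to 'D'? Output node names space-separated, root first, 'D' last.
Answer: C D

Derivation:
Walk down from root: C -> D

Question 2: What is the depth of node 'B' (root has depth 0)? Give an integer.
Answer: 3

Derivation:
Path from root to B: C -> F -> G -> B
Depth = number of edges = 3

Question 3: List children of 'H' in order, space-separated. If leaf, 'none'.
Node H's children (from adjacency): (leaf)

Answer: none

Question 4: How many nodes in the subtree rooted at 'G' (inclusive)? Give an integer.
Subtree rooted at G contains: B, G
Count = 2

Answer: 2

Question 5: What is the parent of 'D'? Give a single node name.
Answer: C

Derivation:
Scan adjacency: D appears as child of C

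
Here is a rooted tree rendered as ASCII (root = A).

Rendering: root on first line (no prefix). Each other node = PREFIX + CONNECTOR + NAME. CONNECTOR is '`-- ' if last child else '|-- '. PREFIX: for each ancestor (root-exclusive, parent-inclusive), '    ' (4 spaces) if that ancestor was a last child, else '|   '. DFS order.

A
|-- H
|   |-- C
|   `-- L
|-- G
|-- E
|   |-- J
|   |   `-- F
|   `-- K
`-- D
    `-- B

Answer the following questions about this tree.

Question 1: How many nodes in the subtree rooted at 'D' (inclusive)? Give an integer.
Subtree rooted at D contains: B, D
Count = 2

Answer: 2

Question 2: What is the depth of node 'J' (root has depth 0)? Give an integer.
Answer: 2

Derivation:
Path from root to J: A -> E -> J
Depth = number of edges = 2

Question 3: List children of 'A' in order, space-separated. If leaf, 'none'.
Node A's children (from adjacency): H, G, E, D

Answer: H G E D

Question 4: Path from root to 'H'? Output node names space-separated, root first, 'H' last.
Walk down from root: A -> H

Answer: A H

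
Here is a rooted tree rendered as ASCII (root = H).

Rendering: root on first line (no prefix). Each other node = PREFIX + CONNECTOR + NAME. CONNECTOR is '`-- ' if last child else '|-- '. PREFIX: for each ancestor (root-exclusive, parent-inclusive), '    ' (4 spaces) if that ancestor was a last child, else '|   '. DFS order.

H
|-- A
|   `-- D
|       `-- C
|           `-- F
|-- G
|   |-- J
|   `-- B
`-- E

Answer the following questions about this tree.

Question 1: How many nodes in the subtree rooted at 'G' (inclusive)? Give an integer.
Answer: 3

Derivation:
Subtree rooted at G contains: B, G, J
Count = 3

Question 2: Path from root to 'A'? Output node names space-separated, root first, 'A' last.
Answer: H A

Derivation:
Walk down from root: H -> A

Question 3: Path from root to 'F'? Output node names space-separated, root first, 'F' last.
Answer: H A D C F

Derivation:
Walk down from root: H -> A -> D -> C -> F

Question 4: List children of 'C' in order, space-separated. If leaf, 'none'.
Node C's children (from adjacency): F

Answer: F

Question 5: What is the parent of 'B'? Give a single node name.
Answer: G

Derivation:
Scan adjacency: B appears as child of G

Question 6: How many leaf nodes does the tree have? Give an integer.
Answer: 4

Derivation:
Leaves (nodes with no children): B, E, F, J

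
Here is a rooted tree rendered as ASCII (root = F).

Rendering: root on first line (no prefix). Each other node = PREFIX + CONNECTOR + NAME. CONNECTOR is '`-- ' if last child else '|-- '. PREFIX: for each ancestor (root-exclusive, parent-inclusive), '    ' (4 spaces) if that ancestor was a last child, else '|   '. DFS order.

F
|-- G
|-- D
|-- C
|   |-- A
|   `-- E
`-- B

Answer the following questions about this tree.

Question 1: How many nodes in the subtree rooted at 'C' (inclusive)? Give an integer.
Answer: 3

Derivation:
Subtree rooted at C contains: A, C, E
Count = 3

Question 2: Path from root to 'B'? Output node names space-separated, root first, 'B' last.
Answer: F B

Derivation:
Walk down from root: F -> B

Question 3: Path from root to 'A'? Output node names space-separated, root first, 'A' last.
Walk down from root: F -> C -> A

Answer: F C A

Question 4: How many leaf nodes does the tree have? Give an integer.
Leaves (nodes with no children): A, B, D, E, G

Answer: 5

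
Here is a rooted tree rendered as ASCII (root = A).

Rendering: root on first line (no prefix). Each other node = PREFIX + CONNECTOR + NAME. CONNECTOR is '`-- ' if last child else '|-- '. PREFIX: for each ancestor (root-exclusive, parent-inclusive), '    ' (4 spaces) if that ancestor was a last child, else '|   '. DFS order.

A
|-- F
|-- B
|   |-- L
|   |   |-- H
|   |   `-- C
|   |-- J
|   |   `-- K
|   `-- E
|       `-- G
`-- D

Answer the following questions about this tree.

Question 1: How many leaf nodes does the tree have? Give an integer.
Answer: 6

Derivation:
Leaves (nodes with no children): C, D, F, G, H, K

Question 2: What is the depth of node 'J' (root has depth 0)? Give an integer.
Path from root to J: A -> B -> J
Depth = number of edges = 2

Answer: 2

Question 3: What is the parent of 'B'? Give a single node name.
Answer: A

Derivation:
Scan adjacency: B appears as child of A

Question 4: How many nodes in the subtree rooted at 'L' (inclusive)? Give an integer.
Subtree rooted at L contains: C, H, L
Count = 3

Answer: 3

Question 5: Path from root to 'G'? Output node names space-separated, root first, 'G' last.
Answer: A B E G

Derivation:
Walk down from root: A -> B -> E -> G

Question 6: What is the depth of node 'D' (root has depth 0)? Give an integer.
Path from root to D: A -> D
Depth = number of edges = 1

Answer: 1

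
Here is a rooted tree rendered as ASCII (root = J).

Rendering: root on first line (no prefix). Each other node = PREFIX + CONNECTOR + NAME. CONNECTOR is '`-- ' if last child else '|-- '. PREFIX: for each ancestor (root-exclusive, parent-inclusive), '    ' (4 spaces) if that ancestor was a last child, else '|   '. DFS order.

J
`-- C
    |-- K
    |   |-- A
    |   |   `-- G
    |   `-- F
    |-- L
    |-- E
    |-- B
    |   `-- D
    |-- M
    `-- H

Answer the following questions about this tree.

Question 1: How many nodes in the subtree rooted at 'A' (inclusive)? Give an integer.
Subtree rooted at A contains: A, G
Count = 2

Answer: 2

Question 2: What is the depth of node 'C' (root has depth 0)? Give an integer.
Path from root to C: J -> C
Depth = number of edges = 1

Answer: 1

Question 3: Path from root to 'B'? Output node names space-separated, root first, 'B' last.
Answer: J C B

Derivation:
Walk down from root: J -> C -> B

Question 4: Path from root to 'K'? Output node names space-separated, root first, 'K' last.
Walk down from root: J -> C -> K

Answer: J C K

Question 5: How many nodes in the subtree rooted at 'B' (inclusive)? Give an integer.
Subtree rooted at B contains: B, D
Count = 2

Answer: 2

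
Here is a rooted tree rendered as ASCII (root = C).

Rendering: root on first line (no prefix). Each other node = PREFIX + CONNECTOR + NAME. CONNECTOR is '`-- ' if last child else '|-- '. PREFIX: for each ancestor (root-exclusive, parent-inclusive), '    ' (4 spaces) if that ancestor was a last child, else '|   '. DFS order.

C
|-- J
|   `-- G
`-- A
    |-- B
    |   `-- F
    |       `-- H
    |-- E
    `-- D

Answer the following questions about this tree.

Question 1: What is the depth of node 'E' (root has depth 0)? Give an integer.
Answer: 2

Derivation:
Path from root to E: C -> A -> E
Depth = number of edges = 2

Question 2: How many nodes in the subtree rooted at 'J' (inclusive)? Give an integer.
Answer: 2

Derivation:
Subtree rooted at J contains: G, J
Count = 2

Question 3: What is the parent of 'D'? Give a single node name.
Scan adjacency: D appears as child of A

Answer: A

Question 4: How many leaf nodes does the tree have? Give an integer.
Leaves (nodes with no children): D, E, G, H

Answer: 4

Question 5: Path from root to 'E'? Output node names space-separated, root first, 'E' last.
Answer: C A E

Derivation:
Walk down from root: C -> A -> E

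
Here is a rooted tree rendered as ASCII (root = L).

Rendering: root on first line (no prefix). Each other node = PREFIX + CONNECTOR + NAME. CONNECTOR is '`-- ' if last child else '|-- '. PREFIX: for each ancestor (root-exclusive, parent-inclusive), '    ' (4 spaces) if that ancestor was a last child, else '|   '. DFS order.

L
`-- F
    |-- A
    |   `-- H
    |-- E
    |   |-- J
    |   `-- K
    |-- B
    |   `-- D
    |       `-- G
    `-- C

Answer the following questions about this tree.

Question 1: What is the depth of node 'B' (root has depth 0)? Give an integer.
Path from root to B: L -> F -> B
Depth = number of edges = 2

Answer: 2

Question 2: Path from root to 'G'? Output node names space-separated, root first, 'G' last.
Answer: L F B D G

Derivation:
Walk down from root: L -> F -> B -> D -> G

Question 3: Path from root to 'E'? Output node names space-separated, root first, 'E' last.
Answer: L F E

Derivation:
Walk down from root: L -> F -> E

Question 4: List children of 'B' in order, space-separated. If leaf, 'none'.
Answer: D

Derivation:
Node B's children (from adjacency): D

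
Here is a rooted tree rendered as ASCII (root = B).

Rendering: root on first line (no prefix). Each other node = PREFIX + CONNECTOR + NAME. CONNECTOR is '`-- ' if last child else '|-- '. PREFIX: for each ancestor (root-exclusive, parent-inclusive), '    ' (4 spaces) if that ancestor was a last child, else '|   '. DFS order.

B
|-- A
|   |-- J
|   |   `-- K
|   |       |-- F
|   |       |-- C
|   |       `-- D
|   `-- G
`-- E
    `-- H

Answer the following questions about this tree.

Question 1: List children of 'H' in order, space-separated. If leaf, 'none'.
Node H's children (from adjacency): (leaf)

Answer: none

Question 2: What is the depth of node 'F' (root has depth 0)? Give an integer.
Path from root to F: B -> A -> J -> K -> F
Depth = number of edges = 4

Answer: 4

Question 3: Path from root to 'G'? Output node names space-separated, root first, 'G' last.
Answer: B A G

Derivation:
Walk down from root: B -> A -> G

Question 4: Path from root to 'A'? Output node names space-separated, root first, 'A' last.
Answer: B A

Derivation:
Walk down from root: B -> A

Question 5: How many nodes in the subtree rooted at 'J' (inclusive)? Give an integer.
Subtree rooted at J contains: C, D, F, J, K
Count = 5

Answer: 5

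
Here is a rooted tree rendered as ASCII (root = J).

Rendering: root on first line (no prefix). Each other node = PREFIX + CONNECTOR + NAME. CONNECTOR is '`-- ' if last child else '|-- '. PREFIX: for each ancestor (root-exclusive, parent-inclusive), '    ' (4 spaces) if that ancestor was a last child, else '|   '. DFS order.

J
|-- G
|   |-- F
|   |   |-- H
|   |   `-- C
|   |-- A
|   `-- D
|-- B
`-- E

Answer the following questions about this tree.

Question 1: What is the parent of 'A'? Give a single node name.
Scan adjacency: A appears as child of G

Answer: G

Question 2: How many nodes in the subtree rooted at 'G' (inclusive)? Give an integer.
Subtree rooted at G contains: A, C, D, F, G, H
Count = 6

Answer: 6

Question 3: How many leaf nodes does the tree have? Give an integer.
Leaves (nodes with no children): A, B, C, D, E, H

Answer: 6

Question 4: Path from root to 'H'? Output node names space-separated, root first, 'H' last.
Answer: J G F H

Derivation:
Walk down from root: J -> G -> F -> H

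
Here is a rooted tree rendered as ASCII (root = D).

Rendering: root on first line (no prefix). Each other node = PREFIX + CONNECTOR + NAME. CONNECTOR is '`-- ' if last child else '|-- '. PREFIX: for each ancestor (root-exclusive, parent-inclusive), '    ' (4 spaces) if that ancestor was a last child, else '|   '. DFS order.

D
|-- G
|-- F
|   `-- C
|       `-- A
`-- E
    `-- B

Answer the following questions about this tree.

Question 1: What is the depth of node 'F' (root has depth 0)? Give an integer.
Answer: 1

Derivation:
Path from root to F: D -> F
Depth = number of edges = 1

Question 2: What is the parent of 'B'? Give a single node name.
Scan adjacency: B appears as child of E

Answer: E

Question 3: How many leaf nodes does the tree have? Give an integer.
Leaves (nodes with no children): A, B, G

Answer: 3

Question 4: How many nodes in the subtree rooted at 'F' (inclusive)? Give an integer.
Subtree rooted at F contains: A, C, F
Count = 3

Answer: 3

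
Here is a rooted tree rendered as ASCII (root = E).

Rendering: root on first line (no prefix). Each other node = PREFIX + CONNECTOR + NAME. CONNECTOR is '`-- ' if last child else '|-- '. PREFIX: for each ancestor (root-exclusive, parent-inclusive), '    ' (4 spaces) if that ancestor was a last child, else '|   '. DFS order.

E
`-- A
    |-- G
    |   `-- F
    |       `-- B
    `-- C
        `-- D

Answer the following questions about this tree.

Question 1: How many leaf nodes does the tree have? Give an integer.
Leaves (nodes with no children): B, D

Answer: 2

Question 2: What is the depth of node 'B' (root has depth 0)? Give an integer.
Answer: 4

Derivation:
Path from root to B: E -> A -> G -> F -> B
Depth = number of edges = 4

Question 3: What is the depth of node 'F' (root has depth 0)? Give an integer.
Answer: 3

Derivation:
Path from root to F: E -> A -> G -> F
Depth = number of edges = 3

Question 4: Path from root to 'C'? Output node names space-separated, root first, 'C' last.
Answer: E A C

Derivation:
Walk down from root: E -> A -> C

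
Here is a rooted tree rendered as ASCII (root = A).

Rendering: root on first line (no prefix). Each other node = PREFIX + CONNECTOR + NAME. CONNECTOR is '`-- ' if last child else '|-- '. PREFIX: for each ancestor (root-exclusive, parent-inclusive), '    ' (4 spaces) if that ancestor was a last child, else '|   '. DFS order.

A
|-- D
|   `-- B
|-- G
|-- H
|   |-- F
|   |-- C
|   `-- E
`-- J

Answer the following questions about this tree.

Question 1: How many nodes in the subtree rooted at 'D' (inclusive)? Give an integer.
Answer: 2

Derivation:
Subtree rooted at D contains: B, D
Count = 2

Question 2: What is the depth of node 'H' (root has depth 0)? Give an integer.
Path from root to H: A -> H
Depth = number of edges = 1

Answer: 1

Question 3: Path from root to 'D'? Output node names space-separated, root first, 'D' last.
Answer: A D

Derivation:
Walk down from root: A -> D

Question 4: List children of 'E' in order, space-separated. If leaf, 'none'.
Node E's children (from adjacency): (leaf)

Answer: none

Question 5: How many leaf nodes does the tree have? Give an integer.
Answer: 6

Derivation:
Leaves (nodes with no children): B, C, E, F, G, J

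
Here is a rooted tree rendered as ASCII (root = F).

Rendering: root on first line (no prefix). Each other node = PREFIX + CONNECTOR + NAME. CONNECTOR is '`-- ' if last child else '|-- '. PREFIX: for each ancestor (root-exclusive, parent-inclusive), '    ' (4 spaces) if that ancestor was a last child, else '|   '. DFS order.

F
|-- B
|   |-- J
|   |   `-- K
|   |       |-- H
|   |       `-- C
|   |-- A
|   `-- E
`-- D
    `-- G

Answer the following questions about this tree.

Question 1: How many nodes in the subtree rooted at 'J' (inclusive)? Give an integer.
Answer: 4

Derivation:
Subtree rooted at J contains: C, H, J, K
Count = 4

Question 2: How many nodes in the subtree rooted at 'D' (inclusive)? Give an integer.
Subtree rooted at D contains: D, G
Count = 2

Answer: 2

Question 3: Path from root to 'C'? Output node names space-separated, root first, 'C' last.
Answer: F B J K C

Derivation:
Walk down from root: F -> B -> J -> K -> C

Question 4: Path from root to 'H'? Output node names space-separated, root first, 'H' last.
Answer: F B J K H

Derivation:
Walk down from root: F -> B -> J -> K -> H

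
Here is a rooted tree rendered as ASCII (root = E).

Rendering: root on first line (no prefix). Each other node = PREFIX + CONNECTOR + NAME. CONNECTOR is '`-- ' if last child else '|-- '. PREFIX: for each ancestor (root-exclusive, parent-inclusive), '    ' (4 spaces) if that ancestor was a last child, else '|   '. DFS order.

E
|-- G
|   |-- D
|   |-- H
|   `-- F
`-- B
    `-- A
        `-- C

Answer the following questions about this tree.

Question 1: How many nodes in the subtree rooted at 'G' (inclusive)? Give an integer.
Subtree rooted at G contains: D, F, G, H
Count = 4

Answer: 4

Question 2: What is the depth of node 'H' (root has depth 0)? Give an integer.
Path from root to H: E -> G -> H
Depth = number of edges = 2

Answer: 2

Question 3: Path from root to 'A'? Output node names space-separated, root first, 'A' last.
Walk down from root: E -> B -> A

Answer: E B A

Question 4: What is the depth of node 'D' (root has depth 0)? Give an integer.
Path from root to D: E -> G -> D
Depth = number of edges = 2

Answer: 2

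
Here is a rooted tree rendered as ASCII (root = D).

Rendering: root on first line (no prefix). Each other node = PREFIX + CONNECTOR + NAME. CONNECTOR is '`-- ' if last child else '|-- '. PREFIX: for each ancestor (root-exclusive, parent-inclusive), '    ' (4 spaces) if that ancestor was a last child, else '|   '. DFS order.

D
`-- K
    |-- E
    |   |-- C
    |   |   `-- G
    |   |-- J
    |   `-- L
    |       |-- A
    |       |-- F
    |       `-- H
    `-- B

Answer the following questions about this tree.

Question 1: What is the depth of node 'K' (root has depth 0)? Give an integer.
Answer: 1

Derivation:
Path from root to K: D -> K
Depth = number of edges = 1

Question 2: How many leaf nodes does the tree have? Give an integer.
Answer: 6

Derivation:
Leaves (nodes with no children): A, B, F, G, H, J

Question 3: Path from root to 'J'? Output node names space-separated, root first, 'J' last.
Answer: D K E J

Derivation:
Walk down from root: D -> K -> E -> J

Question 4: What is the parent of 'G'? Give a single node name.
Answer: C

Derivation:
Scan adjacency: G appears as child of C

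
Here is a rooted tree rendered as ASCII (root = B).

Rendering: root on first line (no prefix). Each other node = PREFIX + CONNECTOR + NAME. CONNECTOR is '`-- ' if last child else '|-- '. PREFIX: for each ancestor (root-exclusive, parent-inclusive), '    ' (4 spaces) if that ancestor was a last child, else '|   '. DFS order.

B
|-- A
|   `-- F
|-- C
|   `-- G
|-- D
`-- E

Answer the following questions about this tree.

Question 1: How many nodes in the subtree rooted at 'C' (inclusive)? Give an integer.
Subtree rooted at C contains: C, G
Count = 2

Answer: 2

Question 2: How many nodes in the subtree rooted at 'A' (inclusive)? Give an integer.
Answer: 2

Derivation:
Subtree rooted at A contains: A, F
Count = 2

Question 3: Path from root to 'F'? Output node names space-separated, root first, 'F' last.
Answer: B A F

Derivation:
Walk down from root: B -> A -> F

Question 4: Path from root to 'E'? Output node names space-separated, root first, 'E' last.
Answer: B E

Derivation:
Walk down from root: B -> E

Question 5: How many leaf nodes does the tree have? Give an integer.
Answer: 4

Derivation:
Leaves (nodes with no children): D, E, F, G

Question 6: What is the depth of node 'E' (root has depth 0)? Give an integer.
Path from root to E: B -> E
Depth = number of edges = 1

Answer: 1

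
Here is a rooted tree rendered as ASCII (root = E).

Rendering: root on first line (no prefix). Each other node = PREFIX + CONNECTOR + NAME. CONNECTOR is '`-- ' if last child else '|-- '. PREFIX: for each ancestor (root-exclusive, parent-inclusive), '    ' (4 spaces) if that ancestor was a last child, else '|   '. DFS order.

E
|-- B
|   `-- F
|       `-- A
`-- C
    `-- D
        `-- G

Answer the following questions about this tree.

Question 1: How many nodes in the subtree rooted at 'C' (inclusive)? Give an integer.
Subtree rooted at C contains: C, D, G
Count = 3

Answer: 3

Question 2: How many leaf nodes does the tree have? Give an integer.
Answer: 2

Derivation:
Leaves (nodes with no children): A, G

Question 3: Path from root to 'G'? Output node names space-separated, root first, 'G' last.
Answer: E C D G

Derivation:
Walk down from root: E -> C -> D -> G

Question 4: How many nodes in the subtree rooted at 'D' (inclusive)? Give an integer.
Subtree rooted at D contains: D, G
Count = 2

Answer: 2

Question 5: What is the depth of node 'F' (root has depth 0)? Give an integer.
Path from root to F: E -> B -> F
Depth = number of edges = 2

Answer: 2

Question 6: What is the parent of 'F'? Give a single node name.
Scan adjacency: F appears as child of B

Answer: B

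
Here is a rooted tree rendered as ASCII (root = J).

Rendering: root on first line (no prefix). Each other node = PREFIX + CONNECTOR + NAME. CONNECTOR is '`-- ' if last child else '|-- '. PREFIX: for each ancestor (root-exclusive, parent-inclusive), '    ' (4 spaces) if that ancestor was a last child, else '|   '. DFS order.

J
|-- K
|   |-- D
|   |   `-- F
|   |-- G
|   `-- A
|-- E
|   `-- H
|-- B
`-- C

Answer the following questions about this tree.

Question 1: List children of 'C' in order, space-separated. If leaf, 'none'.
Node C's children (from adjacency): (leaf)

Answer: none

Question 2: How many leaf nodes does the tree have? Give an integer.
Leaves (nodes with no children): A, B, C, F, G, H

Answer: 6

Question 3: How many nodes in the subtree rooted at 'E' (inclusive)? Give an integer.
Answer: 2

Derivation:
Subtree rooted at E contains: E, H
Count = 2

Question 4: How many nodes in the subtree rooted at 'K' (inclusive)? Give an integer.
Answer: 5

Derivation:
Subtree rooted at K contains: A, D, F, G, K
Count = 5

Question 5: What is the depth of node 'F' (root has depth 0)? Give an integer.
Path from root to F: J -> K -> D -> F
Depth = number of edges = 3

Answer: 3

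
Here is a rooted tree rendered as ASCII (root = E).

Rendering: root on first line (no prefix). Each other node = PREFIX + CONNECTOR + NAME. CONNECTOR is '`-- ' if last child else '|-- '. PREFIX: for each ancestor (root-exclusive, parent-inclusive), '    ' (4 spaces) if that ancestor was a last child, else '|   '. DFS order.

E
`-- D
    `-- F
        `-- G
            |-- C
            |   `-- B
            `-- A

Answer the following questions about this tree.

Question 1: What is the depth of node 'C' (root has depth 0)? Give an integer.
Path from root to C: E -> D -> F -> G -> C
Depth = number of edges = 4

Answer: 4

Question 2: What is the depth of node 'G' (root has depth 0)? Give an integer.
Answer: 3

Derivation:
Path from root to G: E -> D -> F -> G
Depth = number of edges = 3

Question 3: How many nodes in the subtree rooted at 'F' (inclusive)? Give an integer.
Subtree rooted at F contains: A, B, C, F, G
Count = 5

Answer: 5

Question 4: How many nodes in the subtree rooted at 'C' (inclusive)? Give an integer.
Answer: 2

Derivation:
Subtree rooted at C contains: B, C
Count = 2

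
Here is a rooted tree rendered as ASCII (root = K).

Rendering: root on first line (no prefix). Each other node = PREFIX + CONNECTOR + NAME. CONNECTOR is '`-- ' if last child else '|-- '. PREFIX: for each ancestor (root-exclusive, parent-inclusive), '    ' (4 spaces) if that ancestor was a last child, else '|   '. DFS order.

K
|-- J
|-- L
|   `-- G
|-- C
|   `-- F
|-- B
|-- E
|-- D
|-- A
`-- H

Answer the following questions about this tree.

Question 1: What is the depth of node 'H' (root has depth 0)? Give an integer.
Path from root to H: K -> H
Depth = number of edges = 1

Answer: 1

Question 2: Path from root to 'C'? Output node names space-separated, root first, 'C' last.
Answer: K C

Derivation:
Walk down from root: K -> C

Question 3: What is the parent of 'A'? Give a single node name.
Answer: K

Derivation:
Scan adjacency: A appears as child of K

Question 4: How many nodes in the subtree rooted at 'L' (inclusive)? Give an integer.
Subtree rooted at L contains: G, L
Count = 2

Answer: 2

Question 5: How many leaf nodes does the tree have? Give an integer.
Leaves (nodes with no children): A, B, D, E, F, G, H, J

Answer: 8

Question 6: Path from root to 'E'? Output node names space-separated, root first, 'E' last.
Walk down from root: K -> E

Answer: K E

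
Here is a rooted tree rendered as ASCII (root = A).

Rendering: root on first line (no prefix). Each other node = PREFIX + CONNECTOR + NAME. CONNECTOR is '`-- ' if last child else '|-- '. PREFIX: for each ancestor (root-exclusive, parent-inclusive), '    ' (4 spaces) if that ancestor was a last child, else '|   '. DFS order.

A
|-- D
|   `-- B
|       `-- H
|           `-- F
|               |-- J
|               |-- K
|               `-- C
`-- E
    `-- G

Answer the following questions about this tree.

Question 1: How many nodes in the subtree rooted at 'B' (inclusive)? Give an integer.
Answer: 6

Derivation:
Subtree rooted at B contains: B, C, F, H, J, K
Count = 6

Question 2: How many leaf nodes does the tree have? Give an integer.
Answer: 4

Derivation:
Leaves (nodes with no children): C, G, J, K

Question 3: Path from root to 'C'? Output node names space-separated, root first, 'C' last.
Walk down from root: A -> D -> B -> H -> F -> C

Answer: A D B H F C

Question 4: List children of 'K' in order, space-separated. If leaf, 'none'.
Answer: none

Derivation:
Node K's children (from adjacency): (leaf)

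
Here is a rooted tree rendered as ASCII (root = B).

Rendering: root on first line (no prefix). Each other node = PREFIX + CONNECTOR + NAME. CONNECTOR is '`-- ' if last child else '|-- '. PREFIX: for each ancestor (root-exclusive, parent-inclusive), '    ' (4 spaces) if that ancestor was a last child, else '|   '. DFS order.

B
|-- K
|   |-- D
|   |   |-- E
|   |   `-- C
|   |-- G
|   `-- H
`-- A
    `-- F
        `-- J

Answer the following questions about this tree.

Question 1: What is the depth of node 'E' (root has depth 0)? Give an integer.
Answer: 3

Derivation:
Path from root to E: B -> K -> D -> E
Depth = number of edges = 3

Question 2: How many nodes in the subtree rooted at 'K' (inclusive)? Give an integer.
Subtree rooted at K contains: C, D, E, G, H, K
Count = 6

Answer: 6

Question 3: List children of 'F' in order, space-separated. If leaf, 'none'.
Answer: J

Derivation:
Node F's children (from adjacency): J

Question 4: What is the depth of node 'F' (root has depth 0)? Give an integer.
Answer: 2

Derivation:
Path from root to F: B -> A -> F
Depth = number of edges = 2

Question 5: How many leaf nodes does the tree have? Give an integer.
Answer: 5

Derivation:
Leaves (nodes with no children): C, E, G, H, J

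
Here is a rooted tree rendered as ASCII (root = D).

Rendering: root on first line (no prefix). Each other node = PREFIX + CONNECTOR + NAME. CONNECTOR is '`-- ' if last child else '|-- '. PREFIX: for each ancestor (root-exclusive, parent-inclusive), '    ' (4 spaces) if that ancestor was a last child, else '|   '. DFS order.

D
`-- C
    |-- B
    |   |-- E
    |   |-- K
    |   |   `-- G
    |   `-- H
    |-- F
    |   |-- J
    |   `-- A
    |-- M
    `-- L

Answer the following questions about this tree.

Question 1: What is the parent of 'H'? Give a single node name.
Scan adjacency: H appears as child of B

Answer: B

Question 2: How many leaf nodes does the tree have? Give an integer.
Answer: 7

Derivation:
Leaves (nodes with no children): A, E, G, H, J, L, M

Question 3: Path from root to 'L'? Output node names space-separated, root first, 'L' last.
Walk down from root: D -> C -> L

Answer: D C L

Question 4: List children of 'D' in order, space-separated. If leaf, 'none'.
Node D's children (from adjacency): C

Answer: C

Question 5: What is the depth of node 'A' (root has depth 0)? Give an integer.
Answer: 3

Derivation:
Path from root to A: D -> C -> F -> A
Depth = number of edges = 3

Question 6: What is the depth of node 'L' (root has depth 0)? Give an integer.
Path from root to L: D -> C -> L
Depth = number of edges = 2

Answer: 2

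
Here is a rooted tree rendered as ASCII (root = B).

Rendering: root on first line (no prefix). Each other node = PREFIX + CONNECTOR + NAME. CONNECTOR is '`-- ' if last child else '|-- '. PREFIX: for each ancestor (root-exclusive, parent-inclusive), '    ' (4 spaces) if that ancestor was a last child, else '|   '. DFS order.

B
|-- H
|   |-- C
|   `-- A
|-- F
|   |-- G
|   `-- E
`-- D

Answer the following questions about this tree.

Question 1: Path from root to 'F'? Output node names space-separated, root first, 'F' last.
Walk down from root: B -> F

Answer: B F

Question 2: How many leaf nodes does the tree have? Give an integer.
Leaves (nodes with no children): A, C, D, E, G

Answer: 5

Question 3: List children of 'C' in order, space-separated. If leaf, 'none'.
Answer: none

Derivation:
Node C's children (from adjacency): (leaf)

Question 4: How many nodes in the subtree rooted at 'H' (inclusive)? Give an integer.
Answer: 3

Derivation:
Subtree rooted at H contains: A, C, H
Count = 3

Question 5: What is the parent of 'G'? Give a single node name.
Scan adjacency: G appears as child of F

Answer: F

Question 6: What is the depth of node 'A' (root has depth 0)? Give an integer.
Path from root to A: B -> H -> A
Depth = number of edges = 2

Answer: 2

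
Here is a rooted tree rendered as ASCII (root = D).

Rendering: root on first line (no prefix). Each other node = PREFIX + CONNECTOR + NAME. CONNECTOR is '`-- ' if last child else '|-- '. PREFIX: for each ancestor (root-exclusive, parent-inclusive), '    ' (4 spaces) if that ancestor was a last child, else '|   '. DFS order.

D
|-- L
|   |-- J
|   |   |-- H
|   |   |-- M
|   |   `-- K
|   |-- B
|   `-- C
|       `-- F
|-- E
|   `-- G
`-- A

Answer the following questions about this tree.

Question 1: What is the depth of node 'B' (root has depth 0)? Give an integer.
Answer: 2

Derivation:
Path from root to B: D -> L -> B
Depth = number of edges = 2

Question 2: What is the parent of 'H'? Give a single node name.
Scan adjacency: H appears as child of J

Answer: J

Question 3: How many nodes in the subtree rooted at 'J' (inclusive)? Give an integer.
Answer: 4

Derivation:
Subtree rooted at J contains: H, J, K, M
Count = 4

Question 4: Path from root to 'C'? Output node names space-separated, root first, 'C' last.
Walk down from root: D -> L -> C

Answer: D L C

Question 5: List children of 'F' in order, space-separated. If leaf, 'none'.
Answer: none

Derivation:
Node F's children (from adjacency): (leaf)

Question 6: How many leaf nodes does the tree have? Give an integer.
Answer: 7

Derivation:
Leaves (nodes with no children): A, B, F, G, H, K, M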